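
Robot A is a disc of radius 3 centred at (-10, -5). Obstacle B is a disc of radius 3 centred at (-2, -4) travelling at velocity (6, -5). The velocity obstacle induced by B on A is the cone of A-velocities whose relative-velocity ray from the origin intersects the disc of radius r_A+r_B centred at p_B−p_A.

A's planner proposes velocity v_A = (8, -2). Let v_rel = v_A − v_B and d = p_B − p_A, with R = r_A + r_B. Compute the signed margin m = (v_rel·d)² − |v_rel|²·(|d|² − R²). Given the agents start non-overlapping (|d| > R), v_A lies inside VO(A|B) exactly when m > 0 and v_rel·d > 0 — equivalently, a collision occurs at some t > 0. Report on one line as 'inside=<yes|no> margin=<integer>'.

d = (8, 1),  |d|² = 65;  R = 3+3 = 6,  c = 65−6² = 29
v_rel = (2, 3),  |v_rel|² = 13;  v_rel·d = (2)·(8) + (3)·(1) = 19
13·t² − 38·t + 29 = 0  ⇒  m = 19² − 13·29 = -16
m = -16 < 0,  v_rel·d = 19 > 0  ⇒  outside

inside=no margin=-16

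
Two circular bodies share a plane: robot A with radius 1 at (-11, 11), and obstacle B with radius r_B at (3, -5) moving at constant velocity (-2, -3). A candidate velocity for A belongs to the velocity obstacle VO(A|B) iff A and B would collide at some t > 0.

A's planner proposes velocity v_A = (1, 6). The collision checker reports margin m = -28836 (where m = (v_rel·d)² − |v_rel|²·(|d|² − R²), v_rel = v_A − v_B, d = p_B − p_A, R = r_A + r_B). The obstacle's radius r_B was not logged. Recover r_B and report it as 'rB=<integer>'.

m = -28836
d = (14, -16);  v_rel = (3, 9),  |v_rel|² = 90
v_rel×d = (3)·(-16) − (9)·(14) = -174
since m = R²·90 − (-174)²:  R² = (30276 + -28836) / 90 = 16
R = √16 = 4  ⇒  r_B = 4 − 1 = 3

rB=3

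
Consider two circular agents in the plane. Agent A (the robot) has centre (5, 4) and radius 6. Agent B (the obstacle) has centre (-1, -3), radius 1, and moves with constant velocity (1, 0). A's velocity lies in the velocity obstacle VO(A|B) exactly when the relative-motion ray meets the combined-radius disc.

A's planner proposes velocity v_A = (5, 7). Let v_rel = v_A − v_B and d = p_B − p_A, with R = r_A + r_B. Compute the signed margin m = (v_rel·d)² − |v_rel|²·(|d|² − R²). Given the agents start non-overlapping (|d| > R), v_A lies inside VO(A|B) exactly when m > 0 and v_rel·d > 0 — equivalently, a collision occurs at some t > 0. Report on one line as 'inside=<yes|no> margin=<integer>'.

d = (-6, -7),  |d|² = 85;  R = 6+1 = 7,  c = 85−7² = 36
v_rel = (4, 7),  |v_rel|² = 65;  v_rel·d = (4)·(-6) + (7)·(-7) = -73
65·t² + 146·t + 36 = 0  ⇒  m = (-73)² − 65·36 = 2989
m = 2989 > 0,  v_rel·d = -73 < 0  ⇒  outside

inside=no margin=2989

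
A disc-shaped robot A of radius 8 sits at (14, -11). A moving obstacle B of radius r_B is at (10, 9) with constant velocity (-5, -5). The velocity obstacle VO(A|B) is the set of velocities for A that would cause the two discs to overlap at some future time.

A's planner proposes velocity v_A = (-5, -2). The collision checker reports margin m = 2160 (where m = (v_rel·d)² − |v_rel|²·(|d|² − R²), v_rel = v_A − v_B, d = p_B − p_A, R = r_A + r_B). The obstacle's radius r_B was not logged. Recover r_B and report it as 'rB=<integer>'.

m = 2160
d = (-4, 20);  v_rel = (0, 3),  |v_rel|² = 9
v_rel×d = (0)·(20) − (3)·(-4) = 12
since m = R²·9 − 12²:  R² = (144 + 2160) / 9 = 256
R = √256 = 16  ⇒  r_B = 16 − 8 = 8

rB=8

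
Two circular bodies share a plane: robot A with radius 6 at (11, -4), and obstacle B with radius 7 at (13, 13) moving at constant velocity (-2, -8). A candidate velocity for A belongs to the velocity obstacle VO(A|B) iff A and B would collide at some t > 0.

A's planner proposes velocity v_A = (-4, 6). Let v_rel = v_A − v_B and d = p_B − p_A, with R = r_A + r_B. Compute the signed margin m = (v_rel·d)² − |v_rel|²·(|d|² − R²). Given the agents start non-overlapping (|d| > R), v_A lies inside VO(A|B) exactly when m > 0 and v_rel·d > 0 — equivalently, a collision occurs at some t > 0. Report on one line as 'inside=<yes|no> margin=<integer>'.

d = (2, 17),  |d|² = 293;  R = 6+7 = 13,  c = 293−13² = 124
v_rel = (-2, 14),  |v_rel|² = 200;  v_rel·d = (-2)·(2) + (14)·(17) = 234
200·t² − 468·t + 124 = 0  ⇒  m = 234² − 200·124 = 29956
m = 29956 > 0,  v_rel·d = 234 > 0  ⇒  inside

inside=yes margin=29956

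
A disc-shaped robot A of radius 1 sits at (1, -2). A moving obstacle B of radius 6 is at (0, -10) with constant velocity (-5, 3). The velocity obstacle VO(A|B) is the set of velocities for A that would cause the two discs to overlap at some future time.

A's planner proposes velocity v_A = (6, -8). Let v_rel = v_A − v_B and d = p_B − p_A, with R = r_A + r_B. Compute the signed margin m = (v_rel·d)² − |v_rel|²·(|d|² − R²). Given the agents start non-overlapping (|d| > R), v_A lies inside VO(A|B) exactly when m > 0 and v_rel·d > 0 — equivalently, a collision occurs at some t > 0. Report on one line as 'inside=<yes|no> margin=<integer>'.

d = (-1, -8),  |d|² = 65;  R = 1+6 = 7,  c = 65−7² = 16
v_rel = (11, -11),  |v_rel|² = 242;  v_rel·d = (11)·(-1) + (-11)·(-8) = 77
242·t² − 154·t + 16 = 0  ⇒  m = 77² − 242·16 = 2057
m = 2057 > 0,  v_rel·d = 77 > 0  ⇒  inside

inside=yes margin=2057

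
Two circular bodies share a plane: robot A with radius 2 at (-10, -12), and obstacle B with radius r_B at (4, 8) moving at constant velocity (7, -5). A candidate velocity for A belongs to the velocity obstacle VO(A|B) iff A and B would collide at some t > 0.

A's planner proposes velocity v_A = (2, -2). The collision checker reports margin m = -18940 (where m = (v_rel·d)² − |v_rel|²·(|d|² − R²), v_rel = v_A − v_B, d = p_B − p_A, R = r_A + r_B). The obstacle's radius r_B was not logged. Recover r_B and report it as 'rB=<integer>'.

m = -18940
d = (14, 20);  v_rel = (-5, 3),  |v_rel|² = 34
v_rel×d = (-5)·(20) − (3)·(14) = -142
since m = R²·34 − (-142)²:  R² = (20164 + -18940) / 34 = 36
R = √36 = 6  ⇒  r_B = 6 − 2 = 4

rB=4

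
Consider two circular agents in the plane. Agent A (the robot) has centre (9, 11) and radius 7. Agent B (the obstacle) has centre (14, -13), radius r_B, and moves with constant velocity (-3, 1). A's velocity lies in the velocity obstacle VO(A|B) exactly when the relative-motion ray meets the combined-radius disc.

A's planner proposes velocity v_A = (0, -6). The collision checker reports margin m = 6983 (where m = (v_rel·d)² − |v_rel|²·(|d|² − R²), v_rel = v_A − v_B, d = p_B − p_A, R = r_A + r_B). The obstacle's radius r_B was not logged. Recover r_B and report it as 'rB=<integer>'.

m = 6983
d = (5, -24);  v_rel = (3, -7),  |v_rel|² = 58
v_rel×d = (3)·(-24) − (-7)·(5) = -37
since m = R²·58 − (-37)²:  R² = (1369 + 6983) / 58 = 144
R = √144 = 12  ⇒  r_B = 12 − 7 = 5

rB=5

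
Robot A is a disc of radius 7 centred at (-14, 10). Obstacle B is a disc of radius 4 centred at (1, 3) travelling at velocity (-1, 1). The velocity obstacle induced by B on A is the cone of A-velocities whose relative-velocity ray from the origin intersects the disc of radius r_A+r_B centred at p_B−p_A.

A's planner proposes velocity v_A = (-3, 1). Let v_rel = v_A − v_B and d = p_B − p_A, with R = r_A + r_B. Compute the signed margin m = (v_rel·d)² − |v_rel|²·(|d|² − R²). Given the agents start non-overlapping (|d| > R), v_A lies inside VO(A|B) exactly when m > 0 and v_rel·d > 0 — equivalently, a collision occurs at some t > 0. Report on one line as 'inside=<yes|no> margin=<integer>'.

d = (15, -7),  |d|² = 274;  R = 7+4 = 11,  c = 274−11² = 153
v_rel = (-2, 0),  |v_rel|² = 4;  v_rel·d = (-2)·(15) + (0)·(-7) = -30
4·t² + 60·t + 153 = 0  ⇒  m = (-30)² − 4·153 = 288
m = 288 > 0,  v_rel·d = -30 < 0  ⇒  outside

inside=no margin=288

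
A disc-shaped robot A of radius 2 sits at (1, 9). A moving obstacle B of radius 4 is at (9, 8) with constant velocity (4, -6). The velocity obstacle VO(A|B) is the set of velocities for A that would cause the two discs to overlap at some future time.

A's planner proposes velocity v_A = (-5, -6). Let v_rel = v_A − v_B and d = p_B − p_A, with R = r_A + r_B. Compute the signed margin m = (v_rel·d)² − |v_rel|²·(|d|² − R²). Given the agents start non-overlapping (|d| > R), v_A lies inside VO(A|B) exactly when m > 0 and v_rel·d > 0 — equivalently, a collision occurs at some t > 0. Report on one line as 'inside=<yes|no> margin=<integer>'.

d = (8, -1),  |d|² = 65;  R = 2+4 = 6,  c = 65−6² = 29
v_rel = (-9, 0),  |v_rel|² = 81;  v_rel·d = (-9)·(8) + (0)·(-1) = -72
81·t² + 144·t + 29 = 0  ⇒  m = (-72)² − 81·29 = 2835
m = 2835 > 0,  v_rel·d = -72 < 0  ⇒  outside

inside=no margin=2835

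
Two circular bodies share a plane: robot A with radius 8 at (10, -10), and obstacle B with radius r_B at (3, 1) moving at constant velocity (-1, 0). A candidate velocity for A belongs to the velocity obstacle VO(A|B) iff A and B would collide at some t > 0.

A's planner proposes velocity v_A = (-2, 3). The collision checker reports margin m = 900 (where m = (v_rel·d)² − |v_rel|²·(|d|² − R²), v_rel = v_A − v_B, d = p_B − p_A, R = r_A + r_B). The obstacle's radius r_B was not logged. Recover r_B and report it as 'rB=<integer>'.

m = 900
d = (-7, 11);  v_rel = (-1, 3),  |v_rel|² = 10
v_rel×d = (-1)·(11) − (3)·(-7) = 10
since m = R²·10 − 10²:  R² = (100 + 900) / 10 = 100
R = √100 = 10  ⇒  r_B = 10 − 8 = 2

rB=2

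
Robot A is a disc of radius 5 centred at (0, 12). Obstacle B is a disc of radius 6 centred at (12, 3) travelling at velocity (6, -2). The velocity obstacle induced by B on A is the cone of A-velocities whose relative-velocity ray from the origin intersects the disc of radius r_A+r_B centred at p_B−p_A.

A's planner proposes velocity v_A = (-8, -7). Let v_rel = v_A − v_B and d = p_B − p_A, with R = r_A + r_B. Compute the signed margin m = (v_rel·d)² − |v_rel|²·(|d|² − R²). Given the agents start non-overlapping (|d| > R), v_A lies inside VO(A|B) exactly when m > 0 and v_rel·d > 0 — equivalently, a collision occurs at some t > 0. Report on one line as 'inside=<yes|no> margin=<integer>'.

d = (12, -9),  |d|² = 225;  R = 5+6 = 11,  c = 225−11² = 104
v_rel = (-14, -5),  |v_rel|² = 221;  v_rel·d = (-14)·(12) + (-5)·(-9) = -123
221·t² + 246·t + 104 = 0  ⇒  m = (-123)² − 221·104 = -7855
m = -7855 < 0,  v_rel·d = -123 < 0  ⇒  outside

inside=no margin=-7855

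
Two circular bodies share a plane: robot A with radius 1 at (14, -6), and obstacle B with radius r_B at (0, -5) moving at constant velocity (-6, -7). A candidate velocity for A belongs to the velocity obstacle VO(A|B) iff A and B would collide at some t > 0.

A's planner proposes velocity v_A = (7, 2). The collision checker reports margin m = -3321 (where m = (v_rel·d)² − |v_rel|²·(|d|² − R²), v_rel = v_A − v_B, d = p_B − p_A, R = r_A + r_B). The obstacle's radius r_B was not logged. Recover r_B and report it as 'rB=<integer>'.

m = -3321
d = (-14, 1);  v_rel = (13, 9),  |v_rel|² = 250
v_rel×d = (13)·(1) − (9)·(-14) = 139
since m = R²·250 − 139²:  R² = (19321 + -3321) / 250 = 64
R = √64 = 8  ⇒  r_B = 8 − 1 = 7

rB=7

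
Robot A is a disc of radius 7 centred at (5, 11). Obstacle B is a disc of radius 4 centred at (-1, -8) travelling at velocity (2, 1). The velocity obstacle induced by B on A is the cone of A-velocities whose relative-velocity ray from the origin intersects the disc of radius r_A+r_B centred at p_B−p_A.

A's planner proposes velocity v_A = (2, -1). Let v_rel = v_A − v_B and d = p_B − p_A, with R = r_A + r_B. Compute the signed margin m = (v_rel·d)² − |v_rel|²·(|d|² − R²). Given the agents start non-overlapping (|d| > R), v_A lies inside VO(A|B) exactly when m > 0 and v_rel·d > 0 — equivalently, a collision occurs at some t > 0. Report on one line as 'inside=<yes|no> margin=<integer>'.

d = (-6, -19),  |d|² = 397;  R = 7+4 = 11,  c = 397−11² = 276
v_rel = (0, -2),  |v_rel|² = 4;  v_rel·d = (0)·(-6) + (-2)·(-19) = 38
4·t² − 76·t + 276 = 0  ⇒  m = 38² − 4·276 = 340
m = 340 > 0,  v_rel·d = 38 > 0  ⇒  inside

inside=yes margin=340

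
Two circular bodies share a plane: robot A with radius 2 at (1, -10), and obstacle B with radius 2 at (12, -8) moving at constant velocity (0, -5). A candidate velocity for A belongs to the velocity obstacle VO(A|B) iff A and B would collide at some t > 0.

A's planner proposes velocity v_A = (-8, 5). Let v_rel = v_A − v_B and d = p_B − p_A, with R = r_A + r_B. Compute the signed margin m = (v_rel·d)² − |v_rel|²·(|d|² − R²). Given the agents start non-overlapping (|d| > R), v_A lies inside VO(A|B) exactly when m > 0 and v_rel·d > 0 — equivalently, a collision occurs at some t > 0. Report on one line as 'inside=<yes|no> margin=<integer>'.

d = (11, 2),  |d|² = 125;  R = 2+2 = 4,  c = 125−4² = 109
v_rel = (-8, 10),  |v_rel|² = 164;  v_rel·d = (-8)·(11) + (10)·(2) = -68
164·t² + 136·t + 109 = 0  ⇒  m = (-68)² − 164·109 = -13252
m = -13252 < 0,  v_rel·d = -68 < 0  ⇒  outside

inside=no margin=-13252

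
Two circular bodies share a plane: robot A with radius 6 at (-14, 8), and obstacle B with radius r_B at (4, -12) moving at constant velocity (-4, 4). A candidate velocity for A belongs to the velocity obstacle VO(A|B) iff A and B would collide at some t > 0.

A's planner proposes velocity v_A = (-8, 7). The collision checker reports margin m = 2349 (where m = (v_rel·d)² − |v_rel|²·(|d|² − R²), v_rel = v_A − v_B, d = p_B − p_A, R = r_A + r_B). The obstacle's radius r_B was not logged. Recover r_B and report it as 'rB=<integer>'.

m = 2349
d = (18, -20);  v_rel = (-4, 3),  |v_rel|² = 25
v_rel×d = (-4)·(-20) − (3)·(18) = 26
since m = R²·25 − 26²:  R² = (676 + 2349) / 25 = 121
R = √121 = 11  ⇒  r_B = 11 − 6 = 5

rB=5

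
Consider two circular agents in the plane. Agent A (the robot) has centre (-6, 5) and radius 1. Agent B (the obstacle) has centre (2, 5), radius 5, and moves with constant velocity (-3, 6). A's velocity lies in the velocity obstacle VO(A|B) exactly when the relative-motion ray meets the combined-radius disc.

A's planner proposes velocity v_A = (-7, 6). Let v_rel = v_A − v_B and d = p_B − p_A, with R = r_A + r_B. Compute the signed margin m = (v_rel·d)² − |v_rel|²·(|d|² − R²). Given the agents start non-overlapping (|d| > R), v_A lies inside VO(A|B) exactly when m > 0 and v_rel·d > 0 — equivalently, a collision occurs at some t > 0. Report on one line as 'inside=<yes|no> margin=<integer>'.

d = (8, 0),  |d|² = 64;  R = 1+5 = 6,  c = 64−6² = 28
v_rel = (-4, 0),  |v_rel|² = 16;  v_rel·d = (-4)·(8) + (0)·(0) = -32
16·t² + 64·t + 28 = 0  ⇒  m = (-32)² − 16·28 = 576
m = 576 > 0,  v_rel·d = -32 < 0  ⇒  outside

inside=no margin=576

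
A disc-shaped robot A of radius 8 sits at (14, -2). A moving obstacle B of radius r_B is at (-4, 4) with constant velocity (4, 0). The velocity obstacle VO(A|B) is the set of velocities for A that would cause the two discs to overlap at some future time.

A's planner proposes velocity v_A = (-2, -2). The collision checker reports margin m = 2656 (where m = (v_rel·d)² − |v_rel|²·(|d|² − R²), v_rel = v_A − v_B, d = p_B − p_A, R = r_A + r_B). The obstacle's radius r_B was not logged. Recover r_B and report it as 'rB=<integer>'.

m = 2656
d = (-18, 6);  v_rel = (-6, -2),  |v_rel|² = 40
v_rel×d = (-6)·(6) − (-2)·(-18) = -72
since m = R²·40 − (-72)²:  R² = (5184 + 2656) / 40 = 196
R = √196 = 14  ⇒  r_B = 14 − 8 = 6

rB=6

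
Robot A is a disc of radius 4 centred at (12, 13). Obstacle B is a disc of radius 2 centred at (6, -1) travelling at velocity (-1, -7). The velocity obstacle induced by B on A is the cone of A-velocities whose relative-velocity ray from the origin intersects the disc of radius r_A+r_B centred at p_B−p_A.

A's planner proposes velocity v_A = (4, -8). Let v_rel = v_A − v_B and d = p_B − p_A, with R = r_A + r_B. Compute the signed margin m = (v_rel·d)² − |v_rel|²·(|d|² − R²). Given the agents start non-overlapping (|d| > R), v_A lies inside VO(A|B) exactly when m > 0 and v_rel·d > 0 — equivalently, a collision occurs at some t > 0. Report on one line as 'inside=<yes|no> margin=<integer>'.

d = (-6, -14),  |d|² = 232;  R = 4+2 = 6,  c = 232−6² = 196
v_rel = (5, -1),  |v_rel|² = 26;  v_rel·d = (5)·(-6) + (-1)·(-14) = -16
26·t² + 32·t + 196 = 0  ⇒  m = (-16)² − 26·196 = -4840
m = -4840 < 0,  v_rel·d = -16 < 0  ⇒  outside

inside=no margin=-4840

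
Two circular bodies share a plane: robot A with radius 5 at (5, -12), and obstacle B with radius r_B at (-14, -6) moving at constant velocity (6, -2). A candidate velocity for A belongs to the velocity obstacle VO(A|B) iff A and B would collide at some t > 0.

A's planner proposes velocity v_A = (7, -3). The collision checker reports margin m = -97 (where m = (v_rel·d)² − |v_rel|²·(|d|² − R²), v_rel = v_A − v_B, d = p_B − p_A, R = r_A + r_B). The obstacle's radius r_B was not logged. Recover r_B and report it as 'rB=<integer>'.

m = -97
d = (-19, 6);  v_rel = (1, -1),  |v_rel|² = 2
v_rel×d = (1)·(6) − (-1)·(-19) = -13
since m = R²·2 − (-13)²:  R² = (169 + -97) / 2 = 36
R = √36 = 6  ⇒  r_B = 6 − 5 = 1

rB=1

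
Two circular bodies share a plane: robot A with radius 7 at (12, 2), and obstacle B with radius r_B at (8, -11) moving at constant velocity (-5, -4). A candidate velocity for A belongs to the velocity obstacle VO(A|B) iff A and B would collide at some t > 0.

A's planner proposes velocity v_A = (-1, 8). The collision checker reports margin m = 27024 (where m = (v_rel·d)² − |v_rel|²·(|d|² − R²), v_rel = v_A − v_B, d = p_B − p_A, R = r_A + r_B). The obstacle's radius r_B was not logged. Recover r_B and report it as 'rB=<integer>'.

m = 27024
d = (-4, -13);  v_rel = (4, 12),  |v_rel|² = 160
v_rel×d = (4)·(-13) − (12)·(-4) = -4
since m = R²·160 − (-4)²:  R² = (16 + 27024) / 160 = 169
R = √169 = 13  ⇒  r_B = 13 − 7 = 6

rB=6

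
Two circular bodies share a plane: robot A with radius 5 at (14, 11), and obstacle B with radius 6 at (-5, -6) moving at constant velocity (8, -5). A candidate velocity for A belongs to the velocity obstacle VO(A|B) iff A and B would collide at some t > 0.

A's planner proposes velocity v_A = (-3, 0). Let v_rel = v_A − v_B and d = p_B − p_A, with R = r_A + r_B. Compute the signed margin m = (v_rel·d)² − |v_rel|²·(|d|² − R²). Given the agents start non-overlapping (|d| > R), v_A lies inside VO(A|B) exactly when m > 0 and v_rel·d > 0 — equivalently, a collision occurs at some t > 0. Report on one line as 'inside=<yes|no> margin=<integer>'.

d = (-19, -17),  |d|² = 650;  R = 5+6 = 11,  c = 650−11² = 529
v_rel = (-11, 5),  |v_rel|² = 146;  v_rel·d = (-11)·(-19) + (5)·(-17) = 124
146·t² − 248·t + 529 = 0  ⇒  m = 124² − 146·529 = -61858
m = -61858 < 0,  v_rel·d = 124 > 0  ⇒  outside

inside=no margin=-61858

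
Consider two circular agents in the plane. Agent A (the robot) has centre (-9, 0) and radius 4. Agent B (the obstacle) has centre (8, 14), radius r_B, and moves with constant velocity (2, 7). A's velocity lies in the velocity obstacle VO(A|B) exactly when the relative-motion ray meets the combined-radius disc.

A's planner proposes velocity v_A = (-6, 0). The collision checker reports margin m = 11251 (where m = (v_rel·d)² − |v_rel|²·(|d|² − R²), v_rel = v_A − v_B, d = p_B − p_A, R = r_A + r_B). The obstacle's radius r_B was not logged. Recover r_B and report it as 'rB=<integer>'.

m = 11251
d = (17, 14);  v_rel = (-8, -7),  |v_rel|² = 113
v_rel×d = (-8)·(14) − (-7)·(17) = 7
since m = R²·113 − 7²:  R² = (49 + 11251) / 113 = 100
R = √100 = 10  ⇒  r_B = 10 − 4 = 6

rB=6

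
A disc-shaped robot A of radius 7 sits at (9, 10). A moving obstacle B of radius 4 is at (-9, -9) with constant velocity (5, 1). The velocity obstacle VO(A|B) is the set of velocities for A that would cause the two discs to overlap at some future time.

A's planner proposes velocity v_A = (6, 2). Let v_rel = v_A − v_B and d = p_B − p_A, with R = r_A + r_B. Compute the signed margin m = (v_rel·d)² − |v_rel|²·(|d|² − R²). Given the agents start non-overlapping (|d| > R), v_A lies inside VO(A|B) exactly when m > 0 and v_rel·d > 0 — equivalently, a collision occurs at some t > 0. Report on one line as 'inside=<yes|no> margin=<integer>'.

d = (-18, -19),  |d|² = 685;  R = 7+4 = 11,  c = 685−11² = 564
v_rel = (1, 1),  |v_rel|² = 2;  v_rel·d = (1)·(-18) + (1)·(-19) = -37
2·t² + 74·t + 564 = 0  ⇒  m = (-37)² − 2·564 = 241
m = 241 > 0,  v_rel·d = -37 < 0  ⇒  outside

inside=no margin=241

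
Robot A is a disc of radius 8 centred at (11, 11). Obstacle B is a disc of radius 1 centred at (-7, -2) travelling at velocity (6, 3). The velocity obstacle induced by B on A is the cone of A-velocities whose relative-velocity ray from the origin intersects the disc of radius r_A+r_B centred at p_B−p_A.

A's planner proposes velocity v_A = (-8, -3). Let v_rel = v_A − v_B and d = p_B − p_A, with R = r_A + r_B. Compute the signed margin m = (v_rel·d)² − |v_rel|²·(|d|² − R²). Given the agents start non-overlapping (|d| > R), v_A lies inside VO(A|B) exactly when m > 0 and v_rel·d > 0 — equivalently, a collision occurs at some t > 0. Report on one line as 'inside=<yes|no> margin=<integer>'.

d = (-18, -13),  |d|² = 493;  R = 8+1 = 9,  c = 493−9² = 412
v_rel = (-14, -6),  |v_rel|² = 232;  v_rel·d = (-14)·(-18) + (-6)·(-13) = 330
232·t² − 660·t + 412 = 0  ⇒  m = 330² − 232·412 = 13316
m = 13316 > 0,  v_rel·d = 330 > 0  ⇒  inside

inside=yes margin=13316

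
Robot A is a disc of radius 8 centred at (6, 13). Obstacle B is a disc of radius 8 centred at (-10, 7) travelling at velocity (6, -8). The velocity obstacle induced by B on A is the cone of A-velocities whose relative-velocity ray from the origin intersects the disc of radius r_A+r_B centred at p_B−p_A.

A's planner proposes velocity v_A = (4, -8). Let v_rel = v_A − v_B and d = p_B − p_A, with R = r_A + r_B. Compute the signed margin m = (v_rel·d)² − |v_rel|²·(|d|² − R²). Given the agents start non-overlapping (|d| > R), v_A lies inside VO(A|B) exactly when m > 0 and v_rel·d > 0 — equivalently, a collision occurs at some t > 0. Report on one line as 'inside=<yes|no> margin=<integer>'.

d = (-16, -6),  |d|² = 292;  R = 8+8 = 16,  c = 292−16² = 36
v_rel = (-2, 0),  |v_rel|² = 4;  v_rel·d = (-2)·(-16) + (0)·(-6) = 32
4·t² − 64·t + 36 = 0  ⇒  m = 32² − 4·36 = 880
m = 880 > 0,  v_rel·d = 32 > 0  ⇒  inside

inside=yes margin=880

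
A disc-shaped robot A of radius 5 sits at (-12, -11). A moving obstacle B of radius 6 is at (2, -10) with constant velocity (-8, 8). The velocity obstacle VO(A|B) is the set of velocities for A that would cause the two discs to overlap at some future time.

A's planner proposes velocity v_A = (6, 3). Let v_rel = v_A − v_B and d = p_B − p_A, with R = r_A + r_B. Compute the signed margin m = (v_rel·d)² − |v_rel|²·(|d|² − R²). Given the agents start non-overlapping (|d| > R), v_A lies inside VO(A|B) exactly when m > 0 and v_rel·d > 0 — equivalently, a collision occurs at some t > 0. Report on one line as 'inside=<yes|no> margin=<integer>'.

d = (14, 1),  |d|² = 197;  R = 5+6 = 11,  c = 197−11² = 76
v_rel = (14, -5),  |v_rel|² = 221;  v_rel·d = (14)·(14) + (-5)·(1) = 191
221·t² − 382·t + 76 = 0  ⇒  m = 191² − 221·76 = 19685
m = 19685 > 0,  v_rel·d = 191 > 0  ⇒  inside

inside=yes margin=19685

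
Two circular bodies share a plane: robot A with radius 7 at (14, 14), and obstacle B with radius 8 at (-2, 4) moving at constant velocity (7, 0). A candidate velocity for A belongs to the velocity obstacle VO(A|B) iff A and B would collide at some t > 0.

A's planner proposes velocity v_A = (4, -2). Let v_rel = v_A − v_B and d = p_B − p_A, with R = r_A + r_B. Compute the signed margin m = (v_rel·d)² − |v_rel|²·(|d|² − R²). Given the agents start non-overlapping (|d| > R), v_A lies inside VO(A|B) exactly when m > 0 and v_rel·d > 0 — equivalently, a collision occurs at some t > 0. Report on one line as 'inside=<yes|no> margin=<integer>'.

d = (-16, -10),  |d|² = 356;  R = 7+8 = 15,  c = 356−15² = 131
v_rel = (-3, -2),  |v_rel|² = 13;  v_rel·d = (-3)·(-16) + (-2)·(-10) = 68
13·t² − 136·t + 131 = 0  ⇒  m = 68² − 13·131 = 2921
m = 2921 > 0,  v_rel·d = 68 > 0  ⇒  inside

inside=yes margin=2921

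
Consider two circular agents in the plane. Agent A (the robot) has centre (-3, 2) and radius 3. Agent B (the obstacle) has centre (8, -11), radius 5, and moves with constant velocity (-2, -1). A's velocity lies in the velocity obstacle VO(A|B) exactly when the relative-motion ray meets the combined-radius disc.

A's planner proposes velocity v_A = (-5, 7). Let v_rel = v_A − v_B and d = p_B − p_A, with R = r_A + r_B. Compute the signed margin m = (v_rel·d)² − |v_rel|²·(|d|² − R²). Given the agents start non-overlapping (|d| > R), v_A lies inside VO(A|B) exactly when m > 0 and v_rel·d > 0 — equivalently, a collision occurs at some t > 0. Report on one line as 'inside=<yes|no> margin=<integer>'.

d = (11, -13),  |d|² = 290;  R = 3+5 = 8,  c = 290−8² = 226
v_rel = (-3, 8),  |v_rel|² = 73;  v_rel·d = (-3)·(11) + (8)·(-13) = -137
73·t² + 274·t + 226 = 0  ⇒  m = (-137)² − 73·226 = 2271
m = 2271 > 0,  v_rel·d = -137 < 0  ⇒  outside

inside=no margin=2271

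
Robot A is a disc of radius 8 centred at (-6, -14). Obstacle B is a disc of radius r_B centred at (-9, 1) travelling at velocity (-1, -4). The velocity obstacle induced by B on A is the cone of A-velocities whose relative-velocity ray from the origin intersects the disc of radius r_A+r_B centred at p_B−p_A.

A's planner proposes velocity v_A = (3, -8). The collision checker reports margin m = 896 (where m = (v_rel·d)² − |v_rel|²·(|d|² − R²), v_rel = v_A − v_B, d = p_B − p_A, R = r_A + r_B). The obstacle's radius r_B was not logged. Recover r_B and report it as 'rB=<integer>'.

m = 896
d = (-3, 15);  v_rel = (4, -4),  |v_rel|² = 32
v_rel×d = (4)·(15) − (-4)·(-3) = 48
since m = R²·32 − 48²:  R² = (2304 + 896) / 32 = 100
R = √100 = 10  ⇒  r_B = 10 − 8 = 2

rB=2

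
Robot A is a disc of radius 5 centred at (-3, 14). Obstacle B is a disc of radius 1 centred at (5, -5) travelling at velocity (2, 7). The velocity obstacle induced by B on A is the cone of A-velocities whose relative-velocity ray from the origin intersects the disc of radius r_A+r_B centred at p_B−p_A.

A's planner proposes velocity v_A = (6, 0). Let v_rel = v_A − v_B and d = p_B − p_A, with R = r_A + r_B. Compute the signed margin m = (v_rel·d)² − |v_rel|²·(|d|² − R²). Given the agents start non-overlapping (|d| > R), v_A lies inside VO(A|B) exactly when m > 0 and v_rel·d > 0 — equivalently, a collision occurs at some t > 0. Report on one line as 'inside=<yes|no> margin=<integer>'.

d = (8, -19),  |d|² = 425;  R = 5+1 = 6,  c = 425−6² = 389
v_rel = (4, -7),  |v_rel|² = 65;  v_rel·d = (4)·(8) + (-7)·(-19) = 165
65·t² − 330·t + 389 = 0  ⇒  m = 165² − 65·389 = 1940
m = 1940 > 0,  v_rel·d = 165 > 0  ⇒  inside

inside=yes margin=1940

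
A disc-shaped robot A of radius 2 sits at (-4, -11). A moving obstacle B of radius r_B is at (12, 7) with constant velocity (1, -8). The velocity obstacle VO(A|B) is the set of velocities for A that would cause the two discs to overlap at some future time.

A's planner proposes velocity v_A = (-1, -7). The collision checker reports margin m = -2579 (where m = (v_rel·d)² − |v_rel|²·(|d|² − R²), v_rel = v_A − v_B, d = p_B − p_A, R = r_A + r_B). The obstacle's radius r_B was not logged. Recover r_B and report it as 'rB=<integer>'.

m = -2579
d = (16, 18);  v_rel = (-2, 1),  |v_rel|² = 5
v_rel×d = (-2)·(18) − (1)·(16) = -52
since m = R²·5 − (-52)²:  R² = (2704 + -2579) / 5 = 25
R = √25 = 5  ⇒  r_B = 5 − 2 = 3

rB=3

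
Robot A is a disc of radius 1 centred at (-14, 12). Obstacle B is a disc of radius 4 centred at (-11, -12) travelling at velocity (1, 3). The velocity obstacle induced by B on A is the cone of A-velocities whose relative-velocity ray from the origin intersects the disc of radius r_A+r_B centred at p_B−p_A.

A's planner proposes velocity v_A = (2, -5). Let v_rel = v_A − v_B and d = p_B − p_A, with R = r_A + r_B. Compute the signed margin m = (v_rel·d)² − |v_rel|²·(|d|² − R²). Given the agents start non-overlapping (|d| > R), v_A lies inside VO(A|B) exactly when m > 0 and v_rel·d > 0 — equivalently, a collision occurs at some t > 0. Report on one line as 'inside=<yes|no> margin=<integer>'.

d = (3, -24),  |d|² = 585;  R = 1+4 = 5,  c = 585−5² = 560
v_rel = (1, -8),  |v_rel|² = 65;  v_rel·d = (1)·(3) + (-8)·(-24) = 195
65·t² − 390·t + 560 = 0  ⇒  m = 195² − 65·560 = 1625
m = 1625 > 0,  v_rel·d = 195 > 0  ⇒  inside

inside=yes margin=1625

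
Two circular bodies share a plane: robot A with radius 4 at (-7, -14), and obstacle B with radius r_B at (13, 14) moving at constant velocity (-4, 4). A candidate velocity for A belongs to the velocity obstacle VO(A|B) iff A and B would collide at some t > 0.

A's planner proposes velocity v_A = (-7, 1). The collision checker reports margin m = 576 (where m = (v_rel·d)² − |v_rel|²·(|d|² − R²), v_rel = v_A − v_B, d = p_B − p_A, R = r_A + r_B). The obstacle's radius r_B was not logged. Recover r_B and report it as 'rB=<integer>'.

m = 576
d = (20, 28);  v_rel = (-3, -3),  |v_rel|² = 18
v_rel×d = (-3)·(28) − (-3)·(20) = -24
since m = R²·18 − (-24)²:  R² = (576 + 576) / 18 = 64
R = √64 = 8  ⇒  r_B = 8 − 4 = 4

rB=4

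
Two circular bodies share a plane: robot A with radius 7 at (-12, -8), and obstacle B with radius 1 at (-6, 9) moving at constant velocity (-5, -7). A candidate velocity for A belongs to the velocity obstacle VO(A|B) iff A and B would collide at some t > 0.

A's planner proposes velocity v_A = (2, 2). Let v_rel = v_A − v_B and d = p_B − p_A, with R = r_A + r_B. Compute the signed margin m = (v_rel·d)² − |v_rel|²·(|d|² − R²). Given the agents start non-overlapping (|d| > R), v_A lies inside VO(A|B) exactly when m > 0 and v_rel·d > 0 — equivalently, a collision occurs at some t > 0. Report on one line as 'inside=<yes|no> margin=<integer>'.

d = (6, 17),  |d|² = 325;  R = 7+1 = 8,  c = 325−8² = 261
v_rel = (7, 9),  |v_rel|² = 130;  v_rel·d = (7)·(6) + (9)·(17) = 195
130·t² − 390·t + 261 = 0  ⇒  m = 195² − 130·261 = 4095
m = 4095 > 0,  v_rel·d = 195 > 0  ⇒  inside

inside=yes margin=4095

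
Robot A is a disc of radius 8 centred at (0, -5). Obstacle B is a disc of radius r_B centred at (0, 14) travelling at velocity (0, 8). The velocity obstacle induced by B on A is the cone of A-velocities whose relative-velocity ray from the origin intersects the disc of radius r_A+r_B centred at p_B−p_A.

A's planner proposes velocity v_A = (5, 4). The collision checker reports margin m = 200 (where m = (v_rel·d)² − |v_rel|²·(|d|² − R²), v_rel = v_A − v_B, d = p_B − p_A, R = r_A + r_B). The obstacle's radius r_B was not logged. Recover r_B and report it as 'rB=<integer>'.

m = 200
d = (0, 19);  v_rel = (5, -4),  |v_rel|² = 41
v_rel×d = (5)·(19) − (-4)·(0) = 95
since m = R²·41 − 95²:  R² = (9025 + 200) / 41 = 225
R = √225 = 15  ⇒  r_B = 15 − 8 = 7

rB=7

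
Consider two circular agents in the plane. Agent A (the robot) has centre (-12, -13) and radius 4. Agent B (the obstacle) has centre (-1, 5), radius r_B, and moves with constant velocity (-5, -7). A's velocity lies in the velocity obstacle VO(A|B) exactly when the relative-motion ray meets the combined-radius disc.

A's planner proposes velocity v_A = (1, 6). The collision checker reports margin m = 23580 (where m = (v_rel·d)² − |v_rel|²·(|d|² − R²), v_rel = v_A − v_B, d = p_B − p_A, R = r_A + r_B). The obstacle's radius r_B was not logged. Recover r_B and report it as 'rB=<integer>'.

m = 23580
d = (11, 18);  v_rel = (6, 13),  |v_rel|² = 205
v_rel×d = (6)·(18) − (13)·(11) = -35
since m = R²·205 − (-35)²:  R² = (1225 + 23580) / 205 = 121
R = √121 = 11  ⇒  r_B = 11 − 4 = 7

rB=7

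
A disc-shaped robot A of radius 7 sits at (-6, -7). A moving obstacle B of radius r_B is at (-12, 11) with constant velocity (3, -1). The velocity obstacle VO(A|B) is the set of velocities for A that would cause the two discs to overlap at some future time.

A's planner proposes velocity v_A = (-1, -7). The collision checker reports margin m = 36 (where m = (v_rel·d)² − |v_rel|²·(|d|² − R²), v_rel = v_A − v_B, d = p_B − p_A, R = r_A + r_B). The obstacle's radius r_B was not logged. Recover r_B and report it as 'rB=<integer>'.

m = 36
d = (-6, 18);  v_rel = (-4, -6),  |v_rel|² = 52
v_rel×d = (-4)·(18) − (-6)·(-6) = -108
since m = R²·52 − (-108)²:  R² = (11664 + 36) / 52 = 225
R = √225 = 15  ⇒  r_B = 15 − 7 = 8

rB=8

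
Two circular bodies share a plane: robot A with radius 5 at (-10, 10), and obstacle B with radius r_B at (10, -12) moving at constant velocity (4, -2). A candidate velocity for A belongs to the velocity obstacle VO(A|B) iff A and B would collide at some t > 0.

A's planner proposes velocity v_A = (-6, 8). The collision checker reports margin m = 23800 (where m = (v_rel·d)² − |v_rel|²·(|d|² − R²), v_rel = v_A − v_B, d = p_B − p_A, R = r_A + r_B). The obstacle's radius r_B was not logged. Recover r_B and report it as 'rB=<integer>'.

m = 23800
d = (20, -22);  v_rel = (-10, 10),  |v_rel|² = 200
v_rel×d = (-10)·(-22) − (10)·(20) = 20
since m = R²·200 − 20²:  R² = (400 + 23800) / 200 = 121
R = √121 = 11  ⇒  r_B = 11 − 5 = 6

rB=6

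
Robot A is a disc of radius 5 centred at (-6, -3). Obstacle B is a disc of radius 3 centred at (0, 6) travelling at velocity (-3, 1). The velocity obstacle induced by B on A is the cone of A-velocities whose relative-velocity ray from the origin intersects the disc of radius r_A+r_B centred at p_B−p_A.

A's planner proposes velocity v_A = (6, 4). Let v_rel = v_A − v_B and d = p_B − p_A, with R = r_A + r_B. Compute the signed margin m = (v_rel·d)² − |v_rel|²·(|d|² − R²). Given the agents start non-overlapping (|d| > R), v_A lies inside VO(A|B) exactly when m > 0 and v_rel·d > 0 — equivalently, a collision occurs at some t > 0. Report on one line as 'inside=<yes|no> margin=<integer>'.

d = (6, 9),  |d|² = 117;  R = 5+3 = 8,  c = 117−8² = 53
v_rel = (9, 3),  |v_rel|² = 90;  v_rel·d = (9)·(6) + (3)·(9) = 81
90·t² − 162·t + 53 = 0  ⇒  m = 81² − 90·53 = 1791
m = 1791 > 0,  v_rel·d = 81 > 0  ⇒  inside

inside=yes margin=1791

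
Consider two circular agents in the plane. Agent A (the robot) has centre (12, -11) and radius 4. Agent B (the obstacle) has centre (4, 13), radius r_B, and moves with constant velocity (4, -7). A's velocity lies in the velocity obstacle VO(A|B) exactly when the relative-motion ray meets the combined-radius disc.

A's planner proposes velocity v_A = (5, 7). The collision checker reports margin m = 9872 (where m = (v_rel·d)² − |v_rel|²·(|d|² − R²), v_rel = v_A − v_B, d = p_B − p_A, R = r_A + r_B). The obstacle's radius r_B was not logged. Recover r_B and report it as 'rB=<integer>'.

m = 9872
d = (-8, 24);  v_rel = (1, 14),  |v_rel|² = 197
v_rel×d = (1)·(24) − (14)·(-8) = 136
since m = R²·197 − 136²:  R² = (18496 + 9872) / 197 = 144
R = √144 = 12  ⇒  r_B = 12 − 4 = 8

rB=8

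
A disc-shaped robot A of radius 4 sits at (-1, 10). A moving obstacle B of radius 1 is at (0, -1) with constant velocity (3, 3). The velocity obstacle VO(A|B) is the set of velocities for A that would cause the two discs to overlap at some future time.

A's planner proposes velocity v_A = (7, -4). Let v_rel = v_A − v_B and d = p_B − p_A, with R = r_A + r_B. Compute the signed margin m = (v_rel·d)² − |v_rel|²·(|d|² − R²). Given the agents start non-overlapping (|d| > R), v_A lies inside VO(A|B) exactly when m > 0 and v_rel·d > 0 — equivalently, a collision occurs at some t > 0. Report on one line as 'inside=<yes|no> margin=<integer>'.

d = (1, -11),  |d|² = 122;  R = 4+1 = 5,  c = 122−5² = 97
v_rel = (4, -7),  |v_rel|² = 65;  v_rel·d = (4)·(1) + (-7)·(-11) = 81
65·t² − 162·t + 97 = 0  ⇒  m = 81² − 65·97 = 256
m = 256 > 0,  v_rel·d = 81 > 0  ⇒  inside

inside=yes margin=256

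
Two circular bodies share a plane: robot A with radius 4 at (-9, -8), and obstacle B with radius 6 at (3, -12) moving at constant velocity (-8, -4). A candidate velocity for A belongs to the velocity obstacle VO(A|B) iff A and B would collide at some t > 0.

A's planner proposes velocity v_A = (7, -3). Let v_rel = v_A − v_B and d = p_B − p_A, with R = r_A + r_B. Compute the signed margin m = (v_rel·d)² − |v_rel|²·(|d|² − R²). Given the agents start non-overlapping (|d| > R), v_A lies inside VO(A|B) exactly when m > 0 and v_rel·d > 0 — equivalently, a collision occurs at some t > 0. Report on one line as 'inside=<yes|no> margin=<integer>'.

d = (12, -4),  |d|² = 160;  R = 4+6 = 10,  c = 160−10² = 60
v_rel = (15, 1),  |v_rel|² = 226;  v_rel·d = (15)·(12) + (1)·(-4) = 176
226·t² − 352·t + 60 = 0  ⇒  m = 176² − 226·60 = 17416
m = 17416 > 0,  v_rel·d = 176 > 0  ⇒  inside

inside=yes margin=17416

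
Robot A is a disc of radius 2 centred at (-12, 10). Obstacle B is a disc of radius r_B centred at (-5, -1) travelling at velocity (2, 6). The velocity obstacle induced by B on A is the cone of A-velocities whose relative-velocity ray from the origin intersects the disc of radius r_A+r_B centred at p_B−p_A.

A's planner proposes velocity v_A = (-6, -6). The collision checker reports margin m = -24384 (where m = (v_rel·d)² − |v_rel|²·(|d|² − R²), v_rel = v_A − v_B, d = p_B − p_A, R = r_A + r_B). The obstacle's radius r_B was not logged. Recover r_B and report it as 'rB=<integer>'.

m = -24384
d = (7, -11);  v_rel = (-8, -12),  |v_rel|² = 208
v_rel×d = (-8)·(-11) − (-12)·(7) = 172
since m = R²·208 − 172²:  R² = (29584 + -24384) / 208 = 25
R = √25 = 5  ⇒  r_B = 5 − 2 = 3

rB=3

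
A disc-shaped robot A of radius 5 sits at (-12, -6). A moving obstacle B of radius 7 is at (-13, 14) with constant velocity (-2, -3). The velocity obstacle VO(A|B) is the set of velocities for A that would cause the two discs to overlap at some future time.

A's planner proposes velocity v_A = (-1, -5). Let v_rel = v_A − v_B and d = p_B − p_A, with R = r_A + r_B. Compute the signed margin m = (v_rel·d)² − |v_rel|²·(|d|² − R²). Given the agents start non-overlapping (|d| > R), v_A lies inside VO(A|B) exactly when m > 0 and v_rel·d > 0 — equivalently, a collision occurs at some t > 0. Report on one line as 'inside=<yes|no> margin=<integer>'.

d = (-1, 20),  |d|² = 401;  R = 5+7 = 12,  c = 401−12² = 257
v_rel = (1, -2),  |v_rel|² = 5;  v_rel·d = (1)·(-1) + (-2)·(20) = -41
5·t² + 82·t + 257 = 0  ⇒  m = (-41)² − 5·257 = 396
m = 396 > 0,  v_rel·d = -41 < 0  ⇒  outside

inside=no margin=396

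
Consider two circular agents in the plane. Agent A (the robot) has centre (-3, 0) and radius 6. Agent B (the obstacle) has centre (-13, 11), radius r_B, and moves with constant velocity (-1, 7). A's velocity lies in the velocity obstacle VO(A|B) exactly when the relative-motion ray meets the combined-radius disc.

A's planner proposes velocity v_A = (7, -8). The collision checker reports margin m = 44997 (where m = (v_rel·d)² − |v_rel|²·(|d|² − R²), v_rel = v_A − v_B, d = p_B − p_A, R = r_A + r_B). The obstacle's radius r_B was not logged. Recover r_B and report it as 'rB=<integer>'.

m = 44997
d = (-10, 11);  v_rel = (8, -15),  |v_rel|² = 289
v_rel×d = (8)·(11) − (-15)·(-10) = -62
since m = R²·289 − (-62)²:  R² = (3844 + 44997) / 289 = 169
R = √169 = 13  ⇒  r_B = 13 − 6 = 7

rB=7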